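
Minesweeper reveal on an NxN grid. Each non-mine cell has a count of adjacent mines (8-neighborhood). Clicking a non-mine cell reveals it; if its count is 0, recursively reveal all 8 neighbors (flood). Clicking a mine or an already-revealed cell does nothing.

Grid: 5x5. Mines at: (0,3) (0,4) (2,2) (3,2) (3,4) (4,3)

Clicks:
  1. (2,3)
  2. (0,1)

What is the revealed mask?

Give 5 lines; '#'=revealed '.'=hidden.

Answer: ###..
###..
##.#.
##...
##...

Derivation:
Click 1 (2,3) count=3: revealed 1 new [(2,3)] -> total=1
Click 2 (0,1) count=0: revealed 12 new [(0,0) (0,1) (0,2) (1,0) (1,1) (1,2) (2,0) (2,1) (3,0) (3,1) (4,0) (4,1)] -> total=13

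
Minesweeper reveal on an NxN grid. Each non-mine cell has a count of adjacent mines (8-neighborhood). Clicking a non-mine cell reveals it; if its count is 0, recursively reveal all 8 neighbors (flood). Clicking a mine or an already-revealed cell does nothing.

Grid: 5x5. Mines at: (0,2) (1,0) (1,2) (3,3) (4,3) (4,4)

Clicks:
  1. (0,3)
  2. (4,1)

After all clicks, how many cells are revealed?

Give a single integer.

Click 1 (0,3) count=2: revealed 1 new [(0,3)] -> total=1
Click 2 (4,1) count=0: revealed 9 new [(2,0) (2,1) (2,2) (3,0) (3,1) (3,2) (4,0) (4,1) (4,2)] -> total=10

Answer: 10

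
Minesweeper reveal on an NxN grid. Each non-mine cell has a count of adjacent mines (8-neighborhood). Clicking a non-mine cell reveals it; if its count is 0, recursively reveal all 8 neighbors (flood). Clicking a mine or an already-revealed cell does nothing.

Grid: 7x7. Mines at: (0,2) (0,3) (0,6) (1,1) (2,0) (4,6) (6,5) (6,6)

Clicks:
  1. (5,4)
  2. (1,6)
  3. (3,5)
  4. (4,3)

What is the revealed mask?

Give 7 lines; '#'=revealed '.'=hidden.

Click 1 (5,4) count=1: revealed 1 new [(5,4)] -> total=1
Click 2 (1,6) count=1: revealed 1 new [(1,6)] -> total=2
Click 3 (3,5) count=1: revealed 1 new [(3,5)] -> total=3
Click 4 (4,3) count=0: revealed 32 new [(1,2) (1,3) (1,4) (1,5) (2,1) (2,2) (2,3) (2,4) (2,5) (2,6) (3,0) (3,1) (3,2) (3,3) (3,4) (3,6) (4,0) (4,1) (4,2) (4,3) (4,4) (4,5) (5,0) (5,1) (5,2) (5,3) (5,5) (6,0) (6,1) (6,2) (6,3) (6,4)] -> total=35

Answer: .......
..#####
.######
#######
######.
######.
#####..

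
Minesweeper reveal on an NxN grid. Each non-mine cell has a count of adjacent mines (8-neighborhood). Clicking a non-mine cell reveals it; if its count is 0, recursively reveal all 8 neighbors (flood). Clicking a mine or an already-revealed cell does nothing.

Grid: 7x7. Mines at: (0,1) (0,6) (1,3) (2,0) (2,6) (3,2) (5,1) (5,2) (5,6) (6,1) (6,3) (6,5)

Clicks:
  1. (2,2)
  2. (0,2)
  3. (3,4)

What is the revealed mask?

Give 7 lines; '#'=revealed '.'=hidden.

Answer: ..#....
.......
..####.
...###.
...###.
...###.
.......

Derivation:
Click 1 (2,2) count=2: revealed 1 new [(2,2)] -> total=1
Click 2 (0,2) count=2: revealed 1 new [(0,2)] -> total=2
Click 3 (3,4) count=0: revealed 12 new [(2,3) (2,4) (2,5) (3,3) (3,4) (3,5) (4,3) (4,4) (4,5) (5,3) (5,4) (5,5)] -> total=14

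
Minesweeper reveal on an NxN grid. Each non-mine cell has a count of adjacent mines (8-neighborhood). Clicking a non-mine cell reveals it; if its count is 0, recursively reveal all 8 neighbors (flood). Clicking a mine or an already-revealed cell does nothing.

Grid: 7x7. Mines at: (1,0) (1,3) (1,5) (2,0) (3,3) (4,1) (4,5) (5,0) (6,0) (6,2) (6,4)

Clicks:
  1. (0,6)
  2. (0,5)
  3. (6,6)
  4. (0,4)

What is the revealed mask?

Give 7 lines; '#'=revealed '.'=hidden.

Click 1 (0,6) count=1: revealed 1 new [(0,6)] -> total=1
Click 2 (0,5) count=1: revealed 1 new [(0,5)] -> total=2
Click 3 (6,6) count=0: revealed 4 new [(5,5) (5,6) (6,5) (6,6)] -> total=6
Click 4 (0,4) count=2: revealed 1 new [(0,4)] -> total=7

Answer: ....###
.......
.......
.......
.......
.....##
.....##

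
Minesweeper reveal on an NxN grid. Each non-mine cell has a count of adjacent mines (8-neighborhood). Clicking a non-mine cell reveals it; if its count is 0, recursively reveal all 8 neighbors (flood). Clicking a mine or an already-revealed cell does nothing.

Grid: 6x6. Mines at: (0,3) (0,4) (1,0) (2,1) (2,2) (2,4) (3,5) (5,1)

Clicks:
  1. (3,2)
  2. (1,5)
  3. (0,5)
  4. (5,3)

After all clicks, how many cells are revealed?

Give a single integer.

Answer: 13

Derivation:
Click 1 (3,2) count=2: revealed 1 new [(3,2)] -> total=1
Click 2 (1,5) count=2: revealed 1 new [(1,5)] -> total=2
Click 3 (0,5) count=1: revealed 1 new [(0,5)] -> total=3
Click 4 (5,3) count=0: revealed 10 new [(3,3) (3,4) (4,2) (4,3) (4,4) (4,5) (5,2) (5,3) (5,4) (5,5)] -> total=13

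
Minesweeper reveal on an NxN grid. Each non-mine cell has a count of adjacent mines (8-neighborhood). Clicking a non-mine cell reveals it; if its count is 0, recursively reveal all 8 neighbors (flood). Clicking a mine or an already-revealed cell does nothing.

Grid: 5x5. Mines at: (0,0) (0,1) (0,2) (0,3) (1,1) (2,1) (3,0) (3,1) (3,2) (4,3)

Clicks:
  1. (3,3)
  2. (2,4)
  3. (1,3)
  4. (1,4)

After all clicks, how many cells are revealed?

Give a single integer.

Click 1 (3,3) count=2: revealed 1 new [(3,3)] -> total=1
Click 2 (2,4) count=0: revealed 5 new [(1,3) (1,4) (2,3) (2,4) (3,4)] -> total=6
Click 3 (1,3) count=2: revealed 0 new [(none)] -> total=6
Click 4 (1,4) count=1: revealed 0 new [(none)] -> total=6

Answer: 6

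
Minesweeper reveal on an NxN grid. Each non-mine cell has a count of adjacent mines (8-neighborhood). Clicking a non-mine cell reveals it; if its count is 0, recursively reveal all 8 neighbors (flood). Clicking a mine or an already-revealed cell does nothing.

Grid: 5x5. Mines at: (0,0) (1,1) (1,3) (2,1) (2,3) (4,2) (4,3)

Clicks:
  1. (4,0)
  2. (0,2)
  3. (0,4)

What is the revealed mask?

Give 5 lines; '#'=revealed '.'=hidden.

Click 1 (4,0) count=0: revealed 4 new [(3,0) (3,1) (4,0) (4,1)] -> total=4
Click 2 (0,2) count=2: revealed 1 new [(0,2)] -> total=5
Click 3 (0,4) count=1: revealed 1 new [(0,4)] -> total=6

Answer: ..#.#
.....
.....
##...
##...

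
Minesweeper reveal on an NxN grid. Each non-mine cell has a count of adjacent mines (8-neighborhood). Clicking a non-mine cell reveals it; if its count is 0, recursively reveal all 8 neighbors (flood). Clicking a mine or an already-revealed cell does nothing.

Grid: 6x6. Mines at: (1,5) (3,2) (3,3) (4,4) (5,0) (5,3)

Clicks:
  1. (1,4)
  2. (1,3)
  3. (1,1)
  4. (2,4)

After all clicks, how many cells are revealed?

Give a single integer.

Click 1 (1,4) count=1: revealed 1 new [(1,4)] -> total=1
Click 2 (1,3) count=0: revealed 18 new [(0,0) (0,1) (0,2) (0,3) (0,4) (1,0) (1,1) (1,2) (1,3) (2,0) (2,1) (2,2) (2,3) (2,4) (3,0) (3,1) (4,0) (4,1)] -> total=19
Click 3 (1,1) count=0: revealed 0 new [(none)] -> total=19
Click 4 (2,4) count=2: revealed 0 new [(none)] -> total=19

Answer: 19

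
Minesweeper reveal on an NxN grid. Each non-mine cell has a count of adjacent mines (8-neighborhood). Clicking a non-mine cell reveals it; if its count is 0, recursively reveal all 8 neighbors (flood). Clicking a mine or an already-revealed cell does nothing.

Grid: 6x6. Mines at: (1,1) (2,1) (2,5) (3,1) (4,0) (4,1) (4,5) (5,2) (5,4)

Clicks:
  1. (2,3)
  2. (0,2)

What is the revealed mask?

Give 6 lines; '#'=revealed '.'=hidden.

Click 1 (2,3) count=0: revealed 17 new [(0,2) (0,3) (0,4) (0,5) (1,2) (1,3) (1,4) (1,5) (2,2) (2,3) (2,4) (3,2) (3,3) (3,4) (4,2) (4,3) (4,4)] -> total=17
Click 2 (0,2) count=1: revealed 0 new [(none)] -> total=17

Answer: ..####
..####
..###.
..###.
..###.
......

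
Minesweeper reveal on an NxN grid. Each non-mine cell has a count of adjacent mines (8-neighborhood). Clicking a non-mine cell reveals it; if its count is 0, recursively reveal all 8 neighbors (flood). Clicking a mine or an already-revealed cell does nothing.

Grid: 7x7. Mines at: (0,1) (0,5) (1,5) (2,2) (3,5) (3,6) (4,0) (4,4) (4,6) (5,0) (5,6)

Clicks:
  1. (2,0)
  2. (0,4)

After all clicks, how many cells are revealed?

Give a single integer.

Answer: 7

Derivation:
Click 1 (2,0) count=0: revealed 6 new [(1,0) (1,1) (2,0) (2,1) (3,0) (3,1)] -> total=6
Click 2 (0,4) count=2: revealed 1 new [(0,4)] -> total=7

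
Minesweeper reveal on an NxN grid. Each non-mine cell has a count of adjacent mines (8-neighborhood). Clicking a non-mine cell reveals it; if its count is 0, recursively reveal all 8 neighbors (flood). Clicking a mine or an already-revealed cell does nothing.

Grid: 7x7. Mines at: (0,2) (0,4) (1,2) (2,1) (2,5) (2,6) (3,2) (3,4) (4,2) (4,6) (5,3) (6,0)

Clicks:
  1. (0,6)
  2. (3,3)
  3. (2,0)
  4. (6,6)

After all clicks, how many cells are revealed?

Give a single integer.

Answer: 12

Derivation:
Click 1 (0,6) count=0: revealed 4 new [(0,5) (0,6) (1,5) (1,6)] -> total=4
Click 2 (3,3) count=3: revealed 1 new [(3,3)] -> total=5
Click 3 (2,0) count=1: revealed 1 new [(2,0)] -> total=6
Click 4 (6,6) count=0: revealed 6 new [(5,4) (5,5) (5,6) (6,4) (6,5) (6,6)] -> total=12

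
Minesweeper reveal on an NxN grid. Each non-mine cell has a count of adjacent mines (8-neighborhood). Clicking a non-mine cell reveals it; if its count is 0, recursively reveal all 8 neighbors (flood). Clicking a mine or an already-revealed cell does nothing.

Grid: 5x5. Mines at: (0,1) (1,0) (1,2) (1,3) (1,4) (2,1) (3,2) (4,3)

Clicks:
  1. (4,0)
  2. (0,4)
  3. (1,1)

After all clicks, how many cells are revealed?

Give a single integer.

Answer: 6

Derivation:
Click 1 (4,0) count=0: revealed 4 new [(3,0) (3,1) (4,0) (4,1)] -> total=4
Click 2 (0,4) count=2: revealed 1 new [(0,4)] -> total=5
Click 3 (1,1) count=4: revealed 1 new [(1,1)] -> total=6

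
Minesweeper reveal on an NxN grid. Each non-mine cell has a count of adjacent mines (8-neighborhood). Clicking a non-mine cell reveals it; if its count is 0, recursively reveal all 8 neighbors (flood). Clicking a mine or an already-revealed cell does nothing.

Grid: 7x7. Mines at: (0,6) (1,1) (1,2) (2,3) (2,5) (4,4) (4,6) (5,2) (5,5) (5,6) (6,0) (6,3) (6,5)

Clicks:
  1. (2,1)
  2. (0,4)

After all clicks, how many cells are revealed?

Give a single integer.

Click 1 (2,1) count=2: revealed 1 new [(2,1)] -> total=1
Click 2 (0,4) count=0: revealed 6 new [(0,3) (0,4) (0,5) (1,3) (1,4) (1,5)] -> total=7

Answer: 7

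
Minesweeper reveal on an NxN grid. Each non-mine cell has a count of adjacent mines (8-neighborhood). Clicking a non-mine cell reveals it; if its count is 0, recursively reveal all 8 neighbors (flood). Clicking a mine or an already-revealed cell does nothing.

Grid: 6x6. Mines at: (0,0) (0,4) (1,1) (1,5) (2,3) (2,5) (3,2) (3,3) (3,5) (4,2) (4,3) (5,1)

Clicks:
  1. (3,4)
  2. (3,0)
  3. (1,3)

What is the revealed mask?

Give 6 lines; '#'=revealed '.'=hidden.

Answer: ......
...#..
##....
##..#.
##....
......

Derivation:
Click 1 (3,4) count=5: revealed 1 new [(3,4)] -> total=1
Click 2 (3,0) count=0: revealed 6 new [(2,0) (2,1) (3,0) (3,1) (4,0) (4,1)] -> total=7
Click 3 (1,3) count=2: revealed 1 new [(1,3)] -> total=8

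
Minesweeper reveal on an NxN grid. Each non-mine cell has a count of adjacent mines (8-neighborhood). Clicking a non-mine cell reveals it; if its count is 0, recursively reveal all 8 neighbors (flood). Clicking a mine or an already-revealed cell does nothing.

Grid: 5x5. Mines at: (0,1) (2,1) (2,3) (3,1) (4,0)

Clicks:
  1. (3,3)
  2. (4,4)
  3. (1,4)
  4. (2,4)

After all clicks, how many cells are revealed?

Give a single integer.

Click 1 (3,3) count=1: revealed 1 new [(3,3)] -> total=1
Click 2 (4,4) count=0: revealed 5 new [(3,2) (3,4) (4,2) (4,3) (4,4)] -> total=6
Click 3 (1,4) count=1: revealed 1 new [(1,4)] -> total=7
Click 4 (2,4) count=1: revealed 1 new [(2,4)] -> total=8

Answer: 8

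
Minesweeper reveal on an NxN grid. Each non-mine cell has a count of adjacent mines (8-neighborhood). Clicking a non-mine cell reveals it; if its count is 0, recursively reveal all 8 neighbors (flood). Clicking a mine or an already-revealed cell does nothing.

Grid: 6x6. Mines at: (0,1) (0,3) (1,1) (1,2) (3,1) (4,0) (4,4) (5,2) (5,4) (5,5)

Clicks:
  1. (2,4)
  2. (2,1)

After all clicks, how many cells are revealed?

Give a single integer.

Click 1 (2,4) count=0: revealed 11 new [(0,4) (0,5) (1,3) (1,4) (1,5) (2,3) (2,4) (2,5) (3,3) (3,4) (3,5)] -> total=11
Click 2 (2,1) count=3: revealed 1 new [(2,1)] -> total=12

Answer: 12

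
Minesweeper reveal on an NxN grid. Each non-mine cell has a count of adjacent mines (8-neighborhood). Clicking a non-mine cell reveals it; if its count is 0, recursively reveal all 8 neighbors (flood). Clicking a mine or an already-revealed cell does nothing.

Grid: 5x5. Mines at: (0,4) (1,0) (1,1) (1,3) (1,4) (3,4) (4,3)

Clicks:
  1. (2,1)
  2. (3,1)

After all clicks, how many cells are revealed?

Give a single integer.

Answer: 9

Derivation:
Click 1 (2,1) count=2: revealed 1 new [(2,1)] -> total=1
Click 2 (3,1) count=0: revealed 8 new [(2,0) (2,2) (3,0) (3,1) (3,2) (4,0) (4,1) (4,2)] -> total=9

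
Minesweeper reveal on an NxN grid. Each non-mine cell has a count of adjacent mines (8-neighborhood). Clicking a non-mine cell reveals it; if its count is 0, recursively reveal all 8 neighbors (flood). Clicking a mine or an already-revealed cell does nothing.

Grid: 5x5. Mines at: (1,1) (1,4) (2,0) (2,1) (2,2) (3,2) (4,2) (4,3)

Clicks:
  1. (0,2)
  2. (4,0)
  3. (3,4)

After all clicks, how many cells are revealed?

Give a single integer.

Answer: 6

Derivation:
Click 1 (0,2) count=1: revealed 1 new [(0,2)] -> total=1
Click 2 (4,0) count=0: revealed 4 new [(3,0) (3,1) (4,0) (4,1)] -> total=5
Click 3 (3,4) count=1: revealed 1 new [(3,4)] -> total=6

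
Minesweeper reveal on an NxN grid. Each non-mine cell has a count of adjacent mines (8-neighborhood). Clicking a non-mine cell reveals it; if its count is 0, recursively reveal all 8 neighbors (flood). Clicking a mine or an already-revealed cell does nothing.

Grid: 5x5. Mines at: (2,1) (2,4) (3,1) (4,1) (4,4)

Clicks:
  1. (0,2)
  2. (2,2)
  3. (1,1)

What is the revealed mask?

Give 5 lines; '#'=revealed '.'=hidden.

Answer: #####
#####
..#..
.....
.....

Derivation:
Click 1 (0,2) count=0: revealed 10 new [(0,0) (0,1) (0,2) (0,3) (0,4) (1,0) (1,1) (1,2) (1,3) (1,4)] -> total=10
Click 2 (2,2) count=2: revealed 1 new [(2,2)] -> total=11
Click 3 (1,1) count=1: revealed 0 new [(none)] -> total=11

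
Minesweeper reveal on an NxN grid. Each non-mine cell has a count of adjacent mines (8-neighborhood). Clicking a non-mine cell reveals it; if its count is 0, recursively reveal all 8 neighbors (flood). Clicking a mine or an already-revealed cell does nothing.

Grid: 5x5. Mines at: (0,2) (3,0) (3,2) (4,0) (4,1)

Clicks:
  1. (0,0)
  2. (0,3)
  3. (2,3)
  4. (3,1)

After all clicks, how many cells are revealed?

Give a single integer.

Click 1 (0,0) count=0: revealed 6 new [(0,0) (0,1) (1,0) (1,1) (2,0) (2,1)] -> total=6
Click 2 (0,3) count=1: revealed 1 new [(0,3)] -> total=7
Click 3 (2,3) count=1: revealed 1 new [(2,3)] -> total=8
Click 4 (3,1) count=4: revealed 1 new [(3,1)] -> total=9

Answer: 9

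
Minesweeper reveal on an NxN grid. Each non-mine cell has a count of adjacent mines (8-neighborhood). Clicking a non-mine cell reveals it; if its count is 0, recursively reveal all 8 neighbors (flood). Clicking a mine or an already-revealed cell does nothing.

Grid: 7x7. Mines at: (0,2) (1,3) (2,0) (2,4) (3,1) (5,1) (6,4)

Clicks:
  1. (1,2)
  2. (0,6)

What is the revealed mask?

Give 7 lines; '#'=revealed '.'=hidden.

Answer: ....###
..#.###
.....##
..#####
..#####
..#####
.....##

Derivation:
Click 1 (1,2) count=2: revealed 1 new [(1,2)] -> total=1
Click 2 (0,6) count=0: revealed 25 new [(0,4) (0,5) (0,6) (1,4) (1,5) (1,6) (2,5) (2,6) (3,2) (3,3) (3,4) (3,5) (3,6) (4,2) (4,3) (4,4) (4,5) (4,6) (5,2) (5,3) (5,4) (5,5) (5,6) (6,5) (6,6)] -> total=26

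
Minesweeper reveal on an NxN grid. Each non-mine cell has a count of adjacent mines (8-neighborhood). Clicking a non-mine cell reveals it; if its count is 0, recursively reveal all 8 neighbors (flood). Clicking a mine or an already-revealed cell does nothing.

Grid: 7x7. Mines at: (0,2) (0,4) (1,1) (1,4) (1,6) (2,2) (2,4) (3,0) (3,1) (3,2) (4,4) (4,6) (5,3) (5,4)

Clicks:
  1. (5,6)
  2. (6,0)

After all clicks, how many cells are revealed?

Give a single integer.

Answer: 10

Derivation:
Click 1 (5,6) count=1: revealed 1 new [(5,6)] -> total=1
Click 2 (6,0) count=0: revealed 9 new [(4,0) (4,1) (4,2) (5,0) (5,1) (5,2) (6,0) (6,1) (6,2)] -> total=10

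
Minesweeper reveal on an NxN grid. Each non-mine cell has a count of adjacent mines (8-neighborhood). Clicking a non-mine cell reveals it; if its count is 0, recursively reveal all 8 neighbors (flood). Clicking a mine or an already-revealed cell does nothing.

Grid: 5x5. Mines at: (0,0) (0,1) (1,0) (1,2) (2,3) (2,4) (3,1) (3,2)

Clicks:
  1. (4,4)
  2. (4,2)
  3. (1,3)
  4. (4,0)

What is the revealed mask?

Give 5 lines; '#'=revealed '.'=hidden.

Answer: .....
...#.
.....
...##
#.###

Derivation:
Click 1 (4,4) count=0: revealed 4 new [(3,3) (3,4) (4,3) (4,4)] -> total=4
Click 2 (4,2) count=2: revealed 1 new [(4,2)] -> total=5
Click 3 (1,3) count=3: revealed 1 new [(1,3)] -> total=6
Click 4 (4,0) count=1: revealed 1 new [(4,0)] -> total=7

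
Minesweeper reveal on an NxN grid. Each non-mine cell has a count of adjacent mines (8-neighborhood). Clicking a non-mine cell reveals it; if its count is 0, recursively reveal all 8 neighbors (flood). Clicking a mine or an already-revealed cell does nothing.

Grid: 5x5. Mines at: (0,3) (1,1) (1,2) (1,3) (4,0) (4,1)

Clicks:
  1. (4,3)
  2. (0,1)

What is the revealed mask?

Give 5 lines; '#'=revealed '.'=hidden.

Answer: .#...
.....
..###
..###
..###

Derivation:
Click 1 (4,3) count=0: revealed 9 new [(2,2) (2,3) (2,4) (3,2) (3,3) (3,4) (4,2) (4,3) (4,4)] -> total=9
Click 2 (0,1) count=2: revealed 1 new [(0,1)] -> total=10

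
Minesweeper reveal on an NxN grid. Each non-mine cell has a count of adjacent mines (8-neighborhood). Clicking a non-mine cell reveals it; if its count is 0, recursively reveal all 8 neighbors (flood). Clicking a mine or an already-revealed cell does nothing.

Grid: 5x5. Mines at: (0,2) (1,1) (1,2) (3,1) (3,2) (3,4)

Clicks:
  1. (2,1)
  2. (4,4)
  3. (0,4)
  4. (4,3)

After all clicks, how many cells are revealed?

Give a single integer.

Click 1 (2,1) count=4: revealed 1 new [(2,1)] -> total=1
Click 2 (4,4) count=1: revealed 1 new [(4,4)] -> total=2
Click 3 (0,4) count=0: revealed 6 new [(0,3) (0,4) (1,3) (1,4) (2,3) (2,4)] -> total=8
Click 4 (4,3) count=2: revealed 1 new [(4,3)] -> total=9

Answer: 9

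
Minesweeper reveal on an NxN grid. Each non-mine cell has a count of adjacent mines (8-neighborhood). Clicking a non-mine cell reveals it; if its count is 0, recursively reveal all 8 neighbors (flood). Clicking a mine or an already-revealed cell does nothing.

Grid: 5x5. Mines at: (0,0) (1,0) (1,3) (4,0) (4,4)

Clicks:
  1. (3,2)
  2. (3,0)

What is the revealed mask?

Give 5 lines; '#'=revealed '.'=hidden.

Click 1 (3,2) count=0: revealed 9 new [(2,1) (2,2) (2,3) (3,1) (3,2) (3,3) (4,1) (4,2) (4,3)] -> total=9
Click 2 (3,0) count=1: revealed 1 new [(3,0)] -> total=10

Answer: .....
.....
.###.
####.
.###.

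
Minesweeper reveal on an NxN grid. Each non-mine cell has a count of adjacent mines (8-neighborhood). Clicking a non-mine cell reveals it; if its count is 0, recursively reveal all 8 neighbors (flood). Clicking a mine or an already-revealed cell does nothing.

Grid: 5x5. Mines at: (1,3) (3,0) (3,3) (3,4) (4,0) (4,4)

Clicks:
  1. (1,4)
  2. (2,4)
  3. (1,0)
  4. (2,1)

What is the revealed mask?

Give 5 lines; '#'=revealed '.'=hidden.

Answer: ###..
###.#
###.#
.....
.....

Derivation:
Click 1 (1,4) count=1: revealed 1 new [(1,4)] -> total=1
Click 2 (2,4) count=3: revealed 1 new [(2,4)] -> total=2
Click 3 (1,0) count=0: revealed 9 new [(0,0) (0,1) (0,2) (1,0) (1,1) (1,2) (2,0) (2,1) (2,2)] -> total=11
Click 4 (2,1) count=1: revealed 0 new [(none)] -> total=11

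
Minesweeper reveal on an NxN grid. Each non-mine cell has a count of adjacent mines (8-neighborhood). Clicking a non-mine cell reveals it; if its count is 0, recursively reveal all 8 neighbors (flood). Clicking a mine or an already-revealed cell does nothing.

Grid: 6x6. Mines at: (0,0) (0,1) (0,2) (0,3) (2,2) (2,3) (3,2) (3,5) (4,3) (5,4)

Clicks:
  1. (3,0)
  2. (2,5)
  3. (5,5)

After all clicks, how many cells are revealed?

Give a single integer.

Click 1 (3,0) count=0: revealed 12 new [(1,0) (1,1) (2,0) (2,1) (3,0) (3,1) (4,0) (4,1) (4,2) (5,0) (5,1) (5,2)] -> total=12
Click 2 (2,5) count=1: revealed 1 new [(2,5)] -> total=13
Click 3 (5,5) count=1: revealed 1 new [(5,5)] -> total=14

Answer: 14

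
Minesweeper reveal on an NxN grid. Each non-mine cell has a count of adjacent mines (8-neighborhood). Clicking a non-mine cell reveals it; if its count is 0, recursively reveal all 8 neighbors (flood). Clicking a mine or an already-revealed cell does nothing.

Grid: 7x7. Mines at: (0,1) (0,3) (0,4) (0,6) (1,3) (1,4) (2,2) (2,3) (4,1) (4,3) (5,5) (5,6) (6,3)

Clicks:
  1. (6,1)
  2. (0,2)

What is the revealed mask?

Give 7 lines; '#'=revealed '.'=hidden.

Answer: ..#....
.......
.......
.......
.......
###....
###....

Derivation:
Click 1 (6,1) count=0: revealed 6 new [(5,0) (5,1) (5,2) (6,0) (6,1) (6,2)] -> total=6
Click 2 (0,2) count=3: revealed 1 new [(0,2)] -> total=7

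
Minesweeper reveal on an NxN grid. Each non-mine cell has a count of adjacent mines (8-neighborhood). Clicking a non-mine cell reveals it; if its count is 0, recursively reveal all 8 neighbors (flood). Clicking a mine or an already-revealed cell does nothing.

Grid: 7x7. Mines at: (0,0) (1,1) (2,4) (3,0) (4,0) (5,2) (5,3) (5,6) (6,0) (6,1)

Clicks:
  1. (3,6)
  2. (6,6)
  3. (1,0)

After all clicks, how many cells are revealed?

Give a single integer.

Answer: 18

Derivation:
Click 1 (3,6) count=0: revealed 16 new [(0,2) (0,3) (0,4) (0,5) (0,6) (1,2) (1,3) (1,4) (1,5) (1,6) (2,5) (2,6) (3,5) (3,6) (4,5) (4,6)] -> total=16
Click 2 (6,6) count=1: revealed 1 new [(6,6)] -> total=17
Click 3 (1,0) count=2: revealed 1 new [(1,0)] -> total=18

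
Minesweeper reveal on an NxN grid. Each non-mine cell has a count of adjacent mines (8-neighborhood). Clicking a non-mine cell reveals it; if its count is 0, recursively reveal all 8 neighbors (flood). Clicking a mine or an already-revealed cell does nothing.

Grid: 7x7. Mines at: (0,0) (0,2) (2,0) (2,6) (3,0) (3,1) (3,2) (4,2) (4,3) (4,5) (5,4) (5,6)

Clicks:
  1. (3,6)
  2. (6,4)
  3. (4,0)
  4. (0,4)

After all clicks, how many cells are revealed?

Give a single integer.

Click 1 (3,6) count=2: revealed 1 new [(3,6)] -> total=1
Click 2 (6,4) count=1: revealed 1 new [(6,4)] -> total=2
Click 3 (4,0) count=2: revealed 1 new [(4,0)] -> total=3
Click 4 (0,4) count=0: revealed 14 new [(0,3) (0,4) (0,5) (0,6) (1,3) (1,4) (1,5) (1,6) (2,3) (2,4) (2,5) (3,3) (3,4) (3,5)] -> total=17

Answer: 17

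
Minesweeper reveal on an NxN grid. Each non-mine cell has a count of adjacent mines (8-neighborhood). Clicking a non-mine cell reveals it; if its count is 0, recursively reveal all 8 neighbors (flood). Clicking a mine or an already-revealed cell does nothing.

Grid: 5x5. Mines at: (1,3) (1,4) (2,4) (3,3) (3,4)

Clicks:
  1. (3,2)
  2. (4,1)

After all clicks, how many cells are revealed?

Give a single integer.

Answer: 15

Derivation:
Click 1 (3,2) count=1: revealed 1 new [(3,2)] -> total=1
Click 2 (4,1) count=0: revealed 14 new [(0,0) (0,1) (0,2) (1,0) (1,1) (1,2) (2,0) (2,1) (2,2) (3,0) (3,1) (4,0) (4,1) (4,2)] -> total=15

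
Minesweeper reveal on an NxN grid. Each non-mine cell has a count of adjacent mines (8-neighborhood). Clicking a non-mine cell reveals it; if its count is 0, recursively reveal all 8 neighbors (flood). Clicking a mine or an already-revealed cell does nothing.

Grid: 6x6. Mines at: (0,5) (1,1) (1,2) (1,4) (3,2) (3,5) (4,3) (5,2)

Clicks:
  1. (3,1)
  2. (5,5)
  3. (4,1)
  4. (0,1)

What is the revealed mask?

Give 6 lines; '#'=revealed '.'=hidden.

Answer: .#....
......
......
.#....
.#..##
....##

Derivation:
Click 1 (3,1) count=1: revealed 1 new [(3,1)] -> total=1
Click 2 (5,5) count=0: revealed 4 new [(4,4) (4,5) (5,4) (5,5)] -> total=5
Click 3 (4,1) count=2: revealed 1 new [(4,1)] -> total=6
Click 4 (0,1) count=2: revealed 1 new [(0,1)] -> total=7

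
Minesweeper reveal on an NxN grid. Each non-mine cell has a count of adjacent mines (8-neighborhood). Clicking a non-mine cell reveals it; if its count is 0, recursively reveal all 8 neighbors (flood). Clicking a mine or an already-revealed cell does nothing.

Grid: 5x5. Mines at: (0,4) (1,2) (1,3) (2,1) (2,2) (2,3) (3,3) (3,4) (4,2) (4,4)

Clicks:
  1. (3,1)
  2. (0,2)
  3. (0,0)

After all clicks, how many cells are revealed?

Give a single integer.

Click 1 (3,1) count=3: revealed 1 new [(3,1)] -> total=1
Click 2 (0,2) count=2: revealed 1 new [(0,2)] -> total=2
Click 3 (0,0) count=0: revealed 4 new [(0,0) (0,1) (1,0) (1,1)] -> total=6

Answer: 6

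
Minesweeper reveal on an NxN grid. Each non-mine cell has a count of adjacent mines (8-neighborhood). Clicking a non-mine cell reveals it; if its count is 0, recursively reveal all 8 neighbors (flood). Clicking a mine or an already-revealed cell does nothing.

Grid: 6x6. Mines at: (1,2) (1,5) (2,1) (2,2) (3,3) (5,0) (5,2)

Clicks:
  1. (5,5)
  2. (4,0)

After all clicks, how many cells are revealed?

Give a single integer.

Answer: 11

Derivation:
Click 1 (5,5) count=0: revealed 10 new [(2,4) (2,5) (3,4) (3,5) (4,3) (4,4) (4,5) (5,3) (5,4) (5,5)] -> total=10
Click 2 (4,0) count=1: revealed 1 new [(4,0)] -> total=11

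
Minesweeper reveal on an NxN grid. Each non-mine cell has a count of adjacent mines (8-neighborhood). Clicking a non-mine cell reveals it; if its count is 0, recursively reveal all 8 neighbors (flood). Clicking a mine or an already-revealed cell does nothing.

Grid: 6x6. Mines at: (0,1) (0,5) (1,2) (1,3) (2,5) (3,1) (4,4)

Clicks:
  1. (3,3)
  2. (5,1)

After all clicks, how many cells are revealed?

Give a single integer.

Click 1 (3,3) count=1: revealed 1 new [(3,3)] -> total=1
Click 2 (5,1) count=0: revealed 8 new [(4,0) (4,1) (4,2) (4,3) (5,0) (5,1) (5,2) (5,3)] -> total=9

Answer: 9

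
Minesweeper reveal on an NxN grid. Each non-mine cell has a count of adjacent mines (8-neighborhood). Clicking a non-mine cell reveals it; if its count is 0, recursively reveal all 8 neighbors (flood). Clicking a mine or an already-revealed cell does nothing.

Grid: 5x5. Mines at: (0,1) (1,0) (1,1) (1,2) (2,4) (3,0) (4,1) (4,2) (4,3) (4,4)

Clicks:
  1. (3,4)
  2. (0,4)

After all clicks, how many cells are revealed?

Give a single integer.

Answer: 5

Derivation:
Click 1 (3,4) count=3: revealed 1 new [(3,4)] -> total=1
Click 2 (0,4) count=0: revealed 4 new [(0,3) (0,4) (1,3) (1,4)] -> total=5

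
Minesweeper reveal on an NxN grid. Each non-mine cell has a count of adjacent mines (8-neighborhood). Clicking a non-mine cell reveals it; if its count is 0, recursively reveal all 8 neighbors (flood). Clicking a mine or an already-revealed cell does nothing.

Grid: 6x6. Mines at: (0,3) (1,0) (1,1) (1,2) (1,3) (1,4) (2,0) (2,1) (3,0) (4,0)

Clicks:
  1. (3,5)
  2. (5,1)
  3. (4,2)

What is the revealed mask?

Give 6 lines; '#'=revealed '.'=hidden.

Answer: ......
......
..####
.#####
.#####
.#####

Derivation:
Click 1 (3,5) count=0: revealed 19 new [(2,2) (2,3) (2,4) (2,5) (3,1) (3,2) (3,3) (3,4) (3,5) (4,1) (4,2) (4,3) (4,4) (4,5) (5,1) (5,2) (5,3) (5,4) (5,5)] -> total=19
Click 2 (5,1) count=1: revealed 0 new [(none)] -> total=19
Click 3 (4,2) count=0: revealed 0 new [(none)] -> total=19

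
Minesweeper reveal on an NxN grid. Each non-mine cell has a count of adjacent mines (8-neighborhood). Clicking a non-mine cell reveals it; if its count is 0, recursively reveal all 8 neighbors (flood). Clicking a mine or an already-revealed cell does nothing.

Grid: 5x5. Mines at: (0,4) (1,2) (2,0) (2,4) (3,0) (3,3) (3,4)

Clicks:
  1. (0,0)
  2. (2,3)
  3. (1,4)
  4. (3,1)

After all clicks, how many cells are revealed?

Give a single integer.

Answer: 7

Derivation:
Click 1 (0,0) count=0: revealed 4 new [(0,0) (0,1) (1,0) (1,1)] -> total=4
Click 2 (2,3) count=4: revealed 1 new [(2,3)] -> total=5
Click 3 (1,4) count=2: revealed 1 new [(1,4)] -> total=6
Click 4 (3,1) count=2: revealed 1 new [(3,1)] -> total=7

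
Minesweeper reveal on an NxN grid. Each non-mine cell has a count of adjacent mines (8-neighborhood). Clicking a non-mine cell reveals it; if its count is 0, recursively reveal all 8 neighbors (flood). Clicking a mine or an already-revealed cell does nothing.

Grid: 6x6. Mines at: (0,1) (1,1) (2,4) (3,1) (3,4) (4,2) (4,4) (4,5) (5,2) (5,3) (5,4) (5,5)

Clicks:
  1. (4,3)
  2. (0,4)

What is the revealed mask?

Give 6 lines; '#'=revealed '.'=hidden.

Answer: ..####
..####
......
......
...#..
......

Derivation:
Click 1 (4,3) count=6: revealed 1 new [(4,3)] -> total=1
Click 2 (0,4) count=0: revealed 8 new [(0,2) (0,3) (0,4) (0,5) (1,2) (1,3) (1,4) (1,5)] -> total=9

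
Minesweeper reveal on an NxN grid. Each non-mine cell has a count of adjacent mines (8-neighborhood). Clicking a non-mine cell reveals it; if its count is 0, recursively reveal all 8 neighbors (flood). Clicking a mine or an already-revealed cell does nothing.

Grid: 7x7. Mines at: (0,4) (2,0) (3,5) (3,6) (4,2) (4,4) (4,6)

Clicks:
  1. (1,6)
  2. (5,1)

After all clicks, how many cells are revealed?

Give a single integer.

Click 1 (1,6) count=0: revealed 6 new [(0,5) (0,6) (1,5) (1,6) (2,5) (2,6)] -> total=6
Click 2 (5,1) count=1: revealed 1 new [(5,1)] -> total=7

Answer: 7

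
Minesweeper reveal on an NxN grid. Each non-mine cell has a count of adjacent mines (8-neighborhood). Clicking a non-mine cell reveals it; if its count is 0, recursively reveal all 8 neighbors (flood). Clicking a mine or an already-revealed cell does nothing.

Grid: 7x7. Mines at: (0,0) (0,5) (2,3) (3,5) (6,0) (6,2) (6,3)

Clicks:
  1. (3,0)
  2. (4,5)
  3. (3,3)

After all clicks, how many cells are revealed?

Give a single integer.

Answer: 22

Derivation:
Click 1 (3,0) count=0: revealed 21 new [(1,0) (1,1) (1,2) (2,0) (2,1) (2,2) (3,0) (3,1) (3,2) (3,3) (3,4) (4,0) (4,1) (4,2) (4,3) (4,4) (5,0) (5,1) (5,2) (5,3) (5,4)] -> total=21
Click 2 (4,5) count=1: revealed 1 new [(4,5)] -> total=22
Click 3 (3,3) count=1: revealed 0 new [(none)] -> total=22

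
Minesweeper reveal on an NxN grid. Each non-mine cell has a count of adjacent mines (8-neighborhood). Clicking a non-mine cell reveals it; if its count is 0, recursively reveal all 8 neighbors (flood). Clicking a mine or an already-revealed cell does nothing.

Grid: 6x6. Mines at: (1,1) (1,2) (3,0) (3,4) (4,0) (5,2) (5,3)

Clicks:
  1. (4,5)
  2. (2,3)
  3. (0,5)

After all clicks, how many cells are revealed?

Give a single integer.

Answer: 10

Derivation:
Click 1 (4,5) count=1: revealed 1 new [(4,5)] -> total=1
Click 2 (2,3) count=2: revealed 1 new [(2,3)] -> total=2
Click 3 (0,5) count=0: revealed 8 new [(0,3) (0,4) (0,5) (1,3) (1,4) (1,5) (2,4) (2,5)] -> total=10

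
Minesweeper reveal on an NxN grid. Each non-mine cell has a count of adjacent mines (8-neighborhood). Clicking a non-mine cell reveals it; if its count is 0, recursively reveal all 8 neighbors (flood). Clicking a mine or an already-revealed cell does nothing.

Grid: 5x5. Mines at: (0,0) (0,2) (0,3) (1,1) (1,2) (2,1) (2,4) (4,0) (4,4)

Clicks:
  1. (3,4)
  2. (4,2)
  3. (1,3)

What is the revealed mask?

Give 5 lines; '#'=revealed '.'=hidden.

Answer: .....
...#.
.....
.####
.###.

Derivation:
Click 1 (3,4) count=2: revealed 1 new [(3,4)] -> total=1
Click 2 (4,2) count=0: revealed 6 new [(3,1) (3,2) (3,3) (4,1) (4,2) (4,3)] -> total=7
Click 3 (1,3) count=4: revealed 1 new [(1,3)] -> total=8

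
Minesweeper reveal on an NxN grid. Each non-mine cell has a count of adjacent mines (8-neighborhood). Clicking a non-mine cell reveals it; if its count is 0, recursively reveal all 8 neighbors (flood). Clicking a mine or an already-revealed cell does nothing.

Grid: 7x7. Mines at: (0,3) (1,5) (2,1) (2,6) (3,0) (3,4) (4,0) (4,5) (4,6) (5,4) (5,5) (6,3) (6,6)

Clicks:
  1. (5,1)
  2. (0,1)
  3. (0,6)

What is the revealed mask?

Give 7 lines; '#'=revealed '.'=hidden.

Answer: ###...#
###....
.......
.......
.......
.#.....
.......

Derivation:
Click 1 (5,1) count=1: revealed 1 new [(5,1)] -> total=1
Click 2 (0,1) count=0: revealed 6 new [(0,0) (0,1) (0,2) (1,0) (1,1) (1,2)] -> total=7
Click 3 (0,6) count=1: revealed 1 new [(0,6)] -> total=8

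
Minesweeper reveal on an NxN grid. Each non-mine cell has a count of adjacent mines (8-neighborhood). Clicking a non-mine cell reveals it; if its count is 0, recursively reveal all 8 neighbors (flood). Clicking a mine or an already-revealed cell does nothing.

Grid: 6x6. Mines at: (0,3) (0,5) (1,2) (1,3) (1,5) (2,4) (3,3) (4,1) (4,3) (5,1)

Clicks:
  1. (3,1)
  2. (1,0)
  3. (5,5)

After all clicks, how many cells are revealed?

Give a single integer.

Answer: 14

Derivation:
Click 1 (3,1) count=1: revealed 1 new [(3,1)] -> total=1
Click 2 (1,0) count=0: revealed 7 new [(0,0) (0,1) (1,0) (1,1) (2,0) (2,1) (3,0)] -> total=8
Click 3 (5,5) count=0: revealed 6 new [(3,4) (3,5) (4,4) (4,5) (5,4) (5,5)] -> total=14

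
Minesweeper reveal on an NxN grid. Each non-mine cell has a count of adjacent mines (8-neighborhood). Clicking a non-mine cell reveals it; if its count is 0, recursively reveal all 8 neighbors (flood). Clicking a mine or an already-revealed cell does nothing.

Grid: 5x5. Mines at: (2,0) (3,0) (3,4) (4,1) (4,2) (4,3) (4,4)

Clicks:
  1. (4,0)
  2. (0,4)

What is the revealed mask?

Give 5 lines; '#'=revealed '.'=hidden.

Click 1 (4,0) count=2: revealed 1 new [(4,0)] -> total=1
Click 2 (0,4) count=0: revealed 17 new [(0,0) (0,1) (0,2) (0,3) (0,4) (1,0) (1,1) (1,2) (1,3) (1,4) (2,1) (2,2) (2,3) (2,4) (3,1) (3,2) (3,3)] -> total=18

Answer: #####
#####
.####
.###.
#....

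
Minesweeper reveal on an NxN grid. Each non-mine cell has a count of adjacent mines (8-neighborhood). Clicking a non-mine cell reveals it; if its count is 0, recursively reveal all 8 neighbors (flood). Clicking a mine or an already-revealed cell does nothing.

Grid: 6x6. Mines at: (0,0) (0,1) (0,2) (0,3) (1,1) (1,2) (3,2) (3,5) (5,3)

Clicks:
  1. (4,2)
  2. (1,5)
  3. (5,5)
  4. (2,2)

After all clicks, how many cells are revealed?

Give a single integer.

Answer: 12

Derivation:
Click 1 (4,2) count=2: revealed 1 new [(4,2)] -> total=1
Click 2 (1,5) count=0: revealed 6 new [(0,4) (0,5) (1,4) (1,5) (2,4) (2,5)] -> total=7
Click 3 (5,5) count=0: revealed 4 new [(4,4) (4,5) (5,4) (5,5)] -> total=11
Click 4 (2,2) count=3: revealed 1 new [(2,2)] -> total=12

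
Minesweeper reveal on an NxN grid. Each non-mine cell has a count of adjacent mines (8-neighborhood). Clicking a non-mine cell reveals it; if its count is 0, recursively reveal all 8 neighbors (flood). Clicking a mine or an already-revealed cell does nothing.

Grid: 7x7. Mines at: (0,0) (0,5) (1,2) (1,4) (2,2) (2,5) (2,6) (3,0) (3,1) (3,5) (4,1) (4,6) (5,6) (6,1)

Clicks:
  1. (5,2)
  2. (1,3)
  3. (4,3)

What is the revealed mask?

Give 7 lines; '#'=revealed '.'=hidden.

Click 1 (5,2) count=2: revealed 1 new [(5,2)] -> total=1
Click 2 (1,3) count=3: revealed 1 new [(1,3)] -> total=2
Click 3 (4,3) count=0: revealed 14 new [(3,2) (3,3) (3,4) (4,2) (4,3) (4,4) (4,5) (5,3) (5,4) (5,5) (6,2) (6,3) (6,4) (6,5)] -> total=16

Answer: .......
...#...
.......
..###..
..####.
..####.
..####.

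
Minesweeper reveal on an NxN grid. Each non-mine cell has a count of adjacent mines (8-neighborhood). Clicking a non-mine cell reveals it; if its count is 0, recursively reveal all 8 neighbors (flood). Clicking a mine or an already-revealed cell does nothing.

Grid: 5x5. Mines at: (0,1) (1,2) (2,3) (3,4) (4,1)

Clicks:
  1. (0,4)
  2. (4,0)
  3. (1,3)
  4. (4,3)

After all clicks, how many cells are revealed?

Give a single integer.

Click 1 (0,4) count=0: revealed 4 new [(0,3) (0,4) (1,3) (1,4)] -> total=4
Click 2 (4,0) count=1: revealed 1 new [(4,0)] -> total=5
Click 3 (1,3) count=2: revealed 0 new [(none)] -> total=5
Click 4 (4,3) count=1: revealed 1 new [(4,3)] -> total=6

Answer: 6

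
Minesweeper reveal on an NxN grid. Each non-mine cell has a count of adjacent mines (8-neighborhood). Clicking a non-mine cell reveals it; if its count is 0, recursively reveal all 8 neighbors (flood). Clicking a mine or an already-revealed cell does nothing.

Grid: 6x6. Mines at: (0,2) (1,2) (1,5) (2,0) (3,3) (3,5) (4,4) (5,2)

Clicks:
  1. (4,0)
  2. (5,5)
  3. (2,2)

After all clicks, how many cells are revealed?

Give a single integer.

Click 1 (4,0) count=0: revealed 6 new [(3,0) (3,1) (4,0) (4,1) (5,0) (5,1)] -> total=6
Click 2 (5,5) count=1: revealed 1 new [(5,5)] -> total=7
Click 3 (2,2) count=2: revealed 1 new [(2,2)] -> total=8

Answer: 8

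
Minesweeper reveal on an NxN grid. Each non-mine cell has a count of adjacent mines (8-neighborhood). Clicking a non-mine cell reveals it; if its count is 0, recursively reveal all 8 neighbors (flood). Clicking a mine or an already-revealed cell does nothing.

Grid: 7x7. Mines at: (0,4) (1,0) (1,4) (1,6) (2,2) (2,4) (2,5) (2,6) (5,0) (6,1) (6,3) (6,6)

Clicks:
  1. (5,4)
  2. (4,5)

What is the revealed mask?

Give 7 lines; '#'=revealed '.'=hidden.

Click 1 (5,4) count=1: revealed 1 new [(5,4)] -> total=1
Click 2 (4,5) count=0: revealed 17 new [(3,1) (3,2) (3,3) (3,4) (3,5) (3,6) (4,1) (4,2) (4,3) (4,4) (4,5) (4,6) (5,1) (5,2) (5,3) (5,5) (5,6)] -> total=18

Answer: .......
.......
.......
.######
.######
.######
.......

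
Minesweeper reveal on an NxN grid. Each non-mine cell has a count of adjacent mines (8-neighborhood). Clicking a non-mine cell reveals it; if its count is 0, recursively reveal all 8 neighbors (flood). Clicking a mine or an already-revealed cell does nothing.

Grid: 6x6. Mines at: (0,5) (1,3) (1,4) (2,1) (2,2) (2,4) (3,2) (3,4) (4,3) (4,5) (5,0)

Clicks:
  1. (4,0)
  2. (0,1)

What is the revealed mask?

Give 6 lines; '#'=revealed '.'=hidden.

Answer: ###...
###...
......
......
#.....
......

Derivation:
Click 1 (4,0) count=1: revealed 1 new [(4,0)] -> total=1
Click 2 (0,1) count=0: revealed 6 new [(0,0) (0,1) (0,2) (1,0) (1,1) (1,2)] -> total=7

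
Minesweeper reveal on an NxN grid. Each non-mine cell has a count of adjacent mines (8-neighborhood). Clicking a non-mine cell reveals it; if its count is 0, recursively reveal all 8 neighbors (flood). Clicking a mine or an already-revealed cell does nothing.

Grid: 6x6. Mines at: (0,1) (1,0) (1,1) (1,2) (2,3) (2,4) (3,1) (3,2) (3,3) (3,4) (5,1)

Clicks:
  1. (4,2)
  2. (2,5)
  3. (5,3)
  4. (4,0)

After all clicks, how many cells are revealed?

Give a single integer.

Click 1 (4,2) count=4: revealed 1 new [(4,2)] -> total=1
Click 2 (2,5) count=2: revealed 1 new [(2,5)] -> total=2
Click 3 (5,3) count=0: revealed 7 new [(4,3) (4,4) (4,5) (5,2) (5,3) (5,4) (5,5)] -> total=9
Click 4 (4,0) count=2: revealed 1 new [(4,0)] -> total=10

Answer: 10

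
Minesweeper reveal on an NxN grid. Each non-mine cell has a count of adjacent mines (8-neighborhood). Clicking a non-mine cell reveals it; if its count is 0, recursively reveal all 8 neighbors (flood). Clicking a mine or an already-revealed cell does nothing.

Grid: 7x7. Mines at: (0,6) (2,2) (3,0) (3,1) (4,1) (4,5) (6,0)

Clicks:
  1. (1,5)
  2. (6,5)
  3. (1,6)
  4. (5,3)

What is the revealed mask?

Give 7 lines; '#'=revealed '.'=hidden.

Click 1 (1,5) count=1: revealed 1 new [(1,5)] -> total=1
Click 2 (6,5) count=0: revealed 18 new [(3,2) (3,3) (3,4) (4,2) (4,3) (4,4) (5,1) (5,2) (5,3) (5,4) (5,5) (5,6) (6,1) (6,2) (6,3) (6,4) (6,5) (6,6)] -> total=19
Click 3 (1,6) count=1: revealed 1 new [(1,6)] -> total=20
Click 4 (5,3) count=0: revealed 0 new [(none)] -> total=20

Answer: .......
.....##
.......
..###..
..###..
.######
.######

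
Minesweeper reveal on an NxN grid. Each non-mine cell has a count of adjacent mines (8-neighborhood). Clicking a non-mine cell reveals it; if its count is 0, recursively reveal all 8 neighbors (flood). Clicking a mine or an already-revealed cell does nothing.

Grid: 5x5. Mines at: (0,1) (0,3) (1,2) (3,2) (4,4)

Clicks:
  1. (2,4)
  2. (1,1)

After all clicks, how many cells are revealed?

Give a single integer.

Answer: 7

Derivation:
Click 1 (2,4) count=0: revealed 6 new [(1,3) (1,4) (2,3) (2,4) (3,3) (3,4)] -> total=6
Click 2 (1,1) count=2: revealed 1 new [(1,1)] -> total=7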